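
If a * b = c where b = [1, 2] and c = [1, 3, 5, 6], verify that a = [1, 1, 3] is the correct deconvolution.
Forward-compute [1, 1, 3] * [1, 2]: c[0] = 1×1 = 1; c[1] = 1×2 + 1×1 = 3; c[2] = 1×2 + 3×1 = 5; c[3] = 3×2 = 6 → [1, 3, 5, 6]. Matches given c = [1, 3, 5, 6], so verified.

Verified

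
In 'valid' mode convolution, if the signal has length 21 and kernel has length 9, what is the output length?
'Valid' mode counts only positions where the kernel fully overlaps the signal: m - n + 1 = 21 - 9 + 1 = 13

13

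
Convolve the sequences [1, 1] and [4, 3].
y[0] = 1×4 = 4; y[1] = 1×3 + 1×4 = 7; y[2] = 1×3 = 3

[4, 7, 3]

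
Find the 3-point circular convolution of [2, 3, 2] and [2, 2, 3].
Use y[k] = Σ_j s[j]·t[(k-j) mod 3]. y[0] = 2×2 + 3×3 + 2×2 = 17; y[1] = 2×2 + 3×2 + 2×3 = 16; y[2] = 2×3 + 3×2 + 2×2 = 16. Result: [17, 16, 16]

[17, 16, 16]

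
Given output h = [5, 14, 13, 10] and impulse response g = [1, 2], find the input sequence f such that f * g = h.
Deconvolve h=[5, 14, 13, 10] by g=[1, 2]. Since g[0]=1, solve forward: f[0] = h[0] / 1 = 5; f[1] = (h[1] - 5×2) / 1 = 4; f[2] = (h[2] - 4×2) / 1 = 5. So f = [5, 4, 5]. Check by forward convolution: h[0] = 5×1 = 5; h[1] = 5×2 + 4×1 = 14; h[2] = 4×2 + 5×1 = 13; h[3] = 5×2 = 10

[5, 4, 5]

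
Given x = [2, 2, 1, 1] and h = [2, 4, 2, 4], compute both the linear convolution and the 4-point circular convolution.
Linear: y_lin[0] = 2×2 = 4; y_lin[1] = 2×4 + 2×2 = 12; y_lin[2] = 2×2 + 2×4 + 1×2 = 14; y_lin[3] = 2×4 + 2×2 + 1×4 + 1×2 = 18; y_lin[4] = 2×4 + 1×2 + 1×4 = 14; y_lin[5] = 1×4 + 1×2 = 6; y_lin[6] = 1×4 = 4 → [4, 12, 14, 18, 14, 6, 4]. Circular (length 4): y[0] = 2×2 + 2×4 + 1×2 + 1×4 = 18; y[1] = 2×4 + 2×2 + 1×4 + 1×2 = 18; y[2] = 2×2 + 2×4 + 1×2 + 1×4 = 18; y[3] = 2×4 + 2×2 + 1×4 + 1×2 = 18 → [18, 18, 18, 18]

Linear: [4, 12, 14, 18, 14, 6, 4], Circular: [18, 18, 18, 18]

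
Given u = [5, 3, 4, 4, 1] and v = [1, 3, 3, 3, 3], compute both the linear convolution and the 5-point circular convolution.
Linear: y_lin[0] = 5×1 = 5; y_lin[1] = 5×3 + 3×1 = 18; y_lin[2] = 5×3 + 3×3 + 4×1 = 28; y_lin[3] = 5×3 + 3×3 + 4×3 + 4×1 = 40; y_lin[4] = 5×3 + 3×3 + 4×3 + 4×3 + 1×1 = 49; y_lin[5] = 3×3 + 4×3 + 4×3 + 1×3 = 36; y_lin[6] = 4×3 + 4×3 + 1×3 = 27; y_lin[7] = 4×3 + 1×3 = 15; y_lin[8] = 1×3 = 3 → [5, 18, 28, 40, 49, 36, 27, 15, 3]. Circular (length 5): y[0] = 5×1 + 3×3 + 4×3 + 4×3 + 1×3 = 41; y[1] = 5×3 + 3×1 + 4×3 + 4×3 + 1×3 = 45; y[2] = 5×3 + 3×3 + 4×1 + 4×3 + 1×3 = 43; y[3] = 5×3 + 3×3 + 4×3 + 4×1 + 1×3 = 43; y[4] = 5×3 + 3×3 + 4×3 + 4×3 + 1×1 = 49 → [41, 45, 43, 43, 49]

Linear: [5, 18, 28, 40, 49, 36, 27, 15, 3], Circular: [41, 45, 43, 43, 49]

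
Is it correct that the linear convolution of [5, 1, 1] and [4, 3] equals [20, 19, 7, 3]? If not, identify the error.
Recompute linear convolution of [5, 1, 1] and [4, 3]: y[0] = 5×4 = 20; y[1] = 5×3 + 1×4 = 19; y[2] = 1×3 + 1×4 = 7; y[3] = 1×3 = 3 → [20, 19, 7, 3]. Given [20, 19, 7, 3] matches, so answer: Yes

Yes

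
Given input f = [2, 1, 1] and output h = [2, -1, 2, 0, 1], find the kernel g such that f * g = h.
Output length 5 = len(f) + len(g) - 1 ⇒ len(g) = 3. Solve g forward using g[k] = (h[k] - Σ_{i≥1} f[i]·g[k-i]) / f[0]: g[0] = h[0] / f[0] = 2 / 2 = 1; g[1] = (h[1] - 1×1) / f[0] = (-1 - 1×1) / 2 = -1; g[2] = (h[2] - 1×-1 - 1×1) / f[0] = (2 - 1×-1 - 1×1) / 2 = 1. So g = [1, -1, 1]. Forward-check [2, 1, 1] * [1, -1, 1]: h[0] = 2×1 = 2; h[1] = 2×-1 + 1×1 = -1; h[2] = 2×1 + 1×-1 + 1×1 = 2; h[3] = 1×1 + 1×-1 = 0; h[4] = 1×1 = 1 → [2, -1, 2, 0, 1] ✓

[1, -1, 1]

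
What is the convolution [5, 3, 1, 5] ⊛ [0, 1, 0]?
y[0] = 5×0 = 0; y[1] = 5×1 + 3×0 = 5; y[2] = 5×0 + 3×1 + 1×0 = 3; y[3] = 3×0 + 1×1 + 5×0 = 1; y[4] = 1×0 + 5×1 = 5; y[5] = 5×0 = 0

[0, 5, 3, 1, 5, 0]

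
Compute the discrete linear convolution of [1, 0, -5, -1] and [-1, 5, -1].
y[0] = 1×-1 = -1; y[1] = 1×5 + 0×-1 = 5; y[2] = 1×-1 + 0×5 + -5×-1 = 4; y[3] = 0×-1 + -5×5 + -1×-1 = -24; y[4] = -5×-1 + -1×5 = 0; y[5] = -1×-1 = 1

[-1, 5, 4, -24, 0, 1]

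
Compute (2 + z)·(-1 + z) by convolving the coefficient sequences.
Ascending coefficients: a = [2, 1], b = [-1, 1]. c[0] = 2×-1 = -2; c[1] = 2×1 + 1×-1 = 1; c[2] = 1×1 = 1. Result coefficients: [-2, 1, 1] → -2 + z + z^2

-2 + z + z^2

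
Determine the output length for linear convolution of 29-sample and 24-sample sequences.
Linear/full convolution length: m + n - 1 = 29 + 24 - 1 = 52

52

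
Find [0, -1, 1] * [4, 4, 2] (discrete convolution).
y[0] = 0×4 = 0; y[1] = 0×4 + -1×4 = -4; y[2] = 0×2 + -1×4 + 1×4 = 0; y[3] = -1×2 + 1×4 = 2; y[4] = 1×2 = 2

[0, -4, 0, 2, 2]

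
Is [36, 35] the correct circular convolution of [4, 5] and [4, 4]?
Recompute circular convolution of [4, 5] and [4, 4]: y[0] = 4×4 + 5×4 = 36; y[1] = 4×4 + 5×4 = 36 → [36, 36]. Compare to given [36, 35]: they differ at index 1: given 35, correct 36, so answer: No

No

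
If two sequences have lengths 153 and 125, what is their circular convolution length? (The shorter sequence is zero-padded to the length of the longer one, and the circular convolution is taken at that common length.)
Circular convolution (zero-padding the shorter input) has length max(m, n) = max(153, 125) = 153

153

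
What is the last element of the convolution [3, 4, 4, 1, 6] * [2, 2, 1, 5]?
Use y[k] = Σ_i a[i]·b[k-i] at k=7. y[7] = 6×5 = 30

30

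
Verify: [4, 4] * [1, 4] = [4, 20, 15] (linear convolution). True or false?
Recompute linear convolution of [4, 4] and [1, 4]: y[0] = 4×1 = 4; y[1] = 4×4 + 4×1 = 20; y[2] = 4×4 = 16 → [4, 20, 16]. Compare to given [4, 20, 15]: they differ at index 2: given 15, correct 16, so answer: No

No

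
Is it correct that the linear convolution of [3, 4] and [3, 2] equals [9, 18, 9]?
Recompute linear convolution of [3, 4] and [3, 2]: y[0] = 3×3 = 9; y[1] = 3×2 + 4×3 = 18; y[2] = 4×2 = 8 → [9, 18, 8]. Compare to given [9, 18, 9]: they differ at index 2: given 9, correct 8, so answer: No

No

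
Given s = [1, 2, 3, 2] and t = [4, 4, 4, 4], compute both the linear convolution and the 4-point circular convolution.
Linear: y_lin[0] = 1×4 = 4; y_lin[1] = 1×4 + 2×4 = 12; y_lin[2] = 1×4 + 2×4 + 3×4 = 24; y_lin[3] = 1×4 + 2×4 + 3×4 + 2×4 = 32; y_lin[4] = 2×4 + 3×4 + 2×4 = 28; y_lin[5] = 3×4 + 2×4 = 20; y_lin[6] = 2×4 = 8 → [4, 12, 24, 32, 28, 20, 8]. Circular (length 4): y[0] = 1×4 + 2×4 + 3×4 + 2×4 = 32; y[1] = 1×4 + 2×4 + 3×4 + 2×4 = 32; y[2] = 1×4 + 2×4 + 3×4 + 2×4 = 32; y[3] = 1×4 + 2×4 + 3×4 + 2×4 = 32 → [32, 32, 32, 32]

Linear: [4, 12, 24, 32, 28, 20, 8], Circular: [32, 32, 32, 32]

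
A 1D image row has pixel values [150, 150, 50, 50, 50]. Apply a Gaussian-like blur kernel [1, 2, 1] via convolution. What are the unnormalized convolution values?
Convolve image row [150, 150, 50, 50, 50] with kernel [1, 2, 1]: y[0] = 150×1 = 150; y[1] = 150×2 + 150×1 = 450; y[2] = 150×1 + 150×2 + 50×1 = 500; y[3] = 150×1 + 50×2 + 50×1 = 300; y[4] = 50×1 + 50×2 + 50×1 = 200; y[5] = 50×1 + 50×2 = 150; y[6] = 50×1 = 50 → [150, 450, 500, 300, 200, 150, 50]. Normalization factor = sum(kernel) = 4.

[150, 450, 500, 300, 200, 150, 50]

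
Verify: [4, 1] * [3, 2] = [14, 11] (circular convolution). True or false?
Recompute circular convolution of [4, 1] and [3, 2]: y[0] = 4×3 + 1×2 = 14; y[1] = 4×2 + 1×3 = 11 → [14, 11]. Given [14, 11] matches, so answer: Yes

Yes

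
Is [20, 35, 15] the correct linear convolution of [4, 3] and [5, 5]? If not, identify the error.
Recompute linear convolution of [4, 3] and [5, 5]: y[0] = 4×5 = 20; y[1] = 4×5 + 3×5 = 35; y[2] = 3×5 = 15 → [20, 35, 15]. Given [20, 35, 15] matches, so answer: Yes

Yes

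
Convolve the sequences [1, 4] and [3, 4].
y[0] = 1×3 = 3; y[1] = 1×4 + 4×3 = 16; y[2] = 4×4 = 16

[3, 16, 16]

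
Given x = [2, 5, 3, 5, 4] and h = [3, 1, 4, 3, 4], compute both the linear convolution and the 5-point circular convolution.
Linear: y_lin[0] = 2×3 = 6; y_lin[1] = 2×1 + 5×3 = 17; y_lin[2] = 2×4 + 5×1 + 3×3 = 22; y_lin[3] = 2×3 + 5×4 + 3×1 + 5×3 = 44; y_lin[4] = 2×4 + 5×3 + 3×4 + 5×1 + 4×3 = 52; y_lin[5] = 5×4 + 3×3 + 5×4 + 4×1 = 53; y_lin[6] = 3×4 + 5×3 + 4×4 = 43; y_lin[7] = 5×4 + 4×3 = 32; y_lin[8] = 4×4 = 16 → [6, 17, 22, 44, 52, 53, 43, 32, 16]. Circular (length 5): y[0] = 2×3 + 5×4 + 3×3 + 5×4 + 4×1 = 59; y[1] = 2×1 + 5×3 + 3×4 + 5×3 + 4×4 = 60; y[2] = 2×4 + 5×1 + 3×3 + 5×4 + 4×3 = 54; y[3] = 2×3 + 5×4 + 3×1 + 5×3 + 4×4 = 60; y[4] = 2×4 + 5×3 + 3×4 + 5×1 + 4×3 = 52 → [59, 60, 54, 60, 52]

Linear: [6, 17, 22, 44, 52, 53, 43, 32, 16], Circular: [59, 60, 54, 60, 52]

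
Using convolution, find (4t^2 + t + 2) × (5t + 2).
Ascending coefficients: a = [2, 1, 4], b = [2, 5]. c[0] = 2×2 = 4; c[1] = 2×5 + 1×2 = 12; c[2] = 1×5 + 4×2 = 13; c[3] = 4×5 = 20. Result coefficients: [4, 12, 13, 20] → 20t^3 + 13t^2 + 12t + 4

20t^3 + 13t^2 + 12t + 4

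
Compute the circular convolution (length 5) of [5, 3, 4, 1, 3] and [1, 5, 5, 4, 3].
Use y[k] = Σ_j f[j]·g[(k-j) mod 5]. y[0] = 5×1 + 3×3 + 4×4 + 1×5 + 3×5 = 50; y[1] = 5×5 + 3×1 + 4×3 + 1×4 + 3×5 = 59; y[2] = 5×5 + 3×5 + 4×1 + 1×3 + 3×4 = 59; y[3] = 5×4 + 3×5 + 4×5 + 1×1 + 3×3 = 65; y[4] = 5×3 + 3×4 + 4×5 + 1×5 + 3×1 = 55. Result: [50, 59, 59, 65, 55]

[50, 59, 59, 65, 55]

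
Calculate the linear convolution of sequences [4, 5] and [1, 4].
y[0] = 4×1 = 4; y[1] = 4×4 + 5×1 = 21; y[2] = 5×4 = 20

[4, 21, 20]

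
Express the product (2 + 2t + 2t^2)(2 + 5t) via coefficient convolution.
Ascending coefficients: a = [2, 2, 2], b = [2, 5]. c[0] = 2×2 = 4; c[1] = 2×5 + 2×2 = 14; c[2] = 2×5 + 2×2 = 14; c[3] = 2×5 = 10. Result coefficients: [4, 14, 14, 10] → 4 + 14t + 14t^2 + 10t^3

4 + 14t + 14t^2 + 10t^3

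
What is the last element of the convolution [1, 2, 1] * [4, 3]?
Use y[k] = Σ_i a[i]·b[k-i] at k=3. y[3] = 1×3 = 3

3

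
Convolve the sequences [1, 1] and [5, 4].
y[0] = 1×5 = 5; y[1] = 1×4 + 1×5 = 9; y[2] = 1×4 = 4

[5, 9, 4]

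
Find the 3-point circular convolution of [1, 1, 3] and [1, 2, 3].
Use y[k] = Σ_j s[j]·t[(k-j) mod 3]. y[0] = 1×1 + 1×3 + 3×2 = 10; y[1] = 1×2 + 1×1 + 3×3 = 12; y[2] = 1×3 + 1×2 + 3×1 = 8. Result: [10, 12, 8]

[10, 12, 8]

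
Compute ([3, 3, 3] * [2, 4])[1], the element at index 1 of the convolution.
Use y[k] = Σ_i a[i]·b[k-i] at k=1. y[1] = 3×4 + 3×2 = 18

18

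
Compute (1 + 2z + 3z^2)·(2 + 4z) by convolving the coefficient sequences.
Ascending coefficients: a = [1, 2, 3], b = [2, 4]. c[0] = 1×2 = 2; c[1] = 1×4 + 2×2 = 8; c[2] = 2×4 + 3×2 = 14; c[3] = 3×4 = 12. Result coefficients: [2, 8, 14, 12] → 2 + 8z + 14z^2 + 12z^3

2 + 8z + 14z^2 + 12z^3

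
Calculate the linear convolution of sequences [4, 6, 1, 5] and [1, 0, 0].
y[0] = 4×1 = 4; y[1] = 4×0 + 6×1 = 6; y[2] = 4×0 + 6×0 + 1×1 = 1; y[3] = 6×0 + 1×0 + 5×1 = 5; y[4] = 1×0 + 5×0 = 0; y[5] = 5×0 = 0

[4, 6, 1, 5, 0, 0]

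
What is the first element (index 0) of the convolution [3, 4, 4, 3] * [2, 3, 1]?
Use y[k] = Σ_i a[i]·b[k-i] at k=0. y[0] = 3×2 = 6

6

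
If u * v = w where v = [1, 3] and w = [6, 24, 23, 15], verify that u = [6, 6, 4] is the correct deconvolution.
Forward-compute [6, 6, 4] * [1, 3]: w[0] = 6×1 = 6; w[1] = 6×3 + 6×1 = 24; w[2] = 6×3 + 4×1 = 22; w[3] = 4×3 = 12 → [6, 24, 22, 12]. Does not match given w = [6, 24, 23, 15].

Not verified. [6, 6, 4] * [1, 3] = [6, 24, 22, 12], which differs from [6, 24, 23, 15] at index 2.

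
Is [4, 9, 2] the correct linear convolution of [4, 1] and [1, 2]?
Recompute linear convolution of [4, 1] and [1, 2]: y[0] = 4×1 = 4; y[1] = 4×2 + 1×1 = 9; y[2] = 1×2 = 2 → [4, 9, 2]. Given [4, 9, 2] matches, so answer: Yes

Yes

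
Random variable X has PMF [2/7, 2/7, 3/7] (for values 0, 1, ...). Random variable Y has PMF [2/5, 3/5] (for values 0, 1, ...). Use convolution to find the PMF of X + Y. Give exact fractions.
P(X+Y=k) = Σ_i P(X=i)·P(Y=k-i) — a convolution of [2/7, 2/7, 3/7] and [2/5, 3/5]. P(X+Y=0) = (2/7)×(2/5) = 4/35; P(X+Y=1) = (2/7)×(3/5) + (2/7)×(2/5) = 6/35 + 4/35 = 2/7; P(X+Y=2) = (2/7)×(3/5) + (3/7)×(2/5) = 6/35 + 6/35 = 12/35; P(X+Y=3) = (3/7)×(3/5) = 9/35. PMF: [4/35, 2/7, 12/35, 9/35] (sums to 1 ✓)

[4/35, 2/7, 12/35, 9/35]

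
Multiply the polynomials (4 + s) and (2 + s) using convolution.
Ascending coefficients: a = [4, 1], b = [2, 1]. c[0] = 4×2 = 8; c[1] = 4×1 + 1×2 = 6; c[2] = 1×1 = 1. Result coefficients: [8, 6, 1] → 8 + 6s + s^2

8 + 6s + s^2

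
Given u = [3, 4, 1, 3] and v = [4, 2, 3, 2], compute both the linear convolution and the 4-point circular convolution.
Linear: y_lin[0] = 3×4 = 12; y_lin[1] = 3×2 + 4×4 = 22; y_lin[2] = 3×3 + 4×2 + 1×4 = 21; y_lin[3] = 3×2 + 4×3 + 1×2 + 3×4 = 32; y_lin[4] = 4×2 + 1×3 + 3×2 = 17; y_lin[5] = 1×2 + 3×3 = 11; y_lin[6] = 3×2 = 6 → [12, 22, 21, 32, 17, 11, 6]. Circular (length 4): y[0] = 3×4 + 4×2 + 1×3 + 3×2 = 29; y[1] = 3×2 + 4×4 + 1×2 + 3×3 = 33; y[2] = 3×3 + 4×2 + 1×4 + 3×2 = 27; y[3] = 3×2 + 4×3 + 1×2 + 3×4 = 32 → [29, 33, 27, 32]

Linear: [12, 22, 21, 32, 17, 11, 6], Circular: [29, 33, 27, 32]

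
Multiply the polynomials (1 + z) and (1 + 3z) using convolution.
Ascending coefficients: a = [1, 1], b = [1, 3]. c[0] = 1×1 = 1; c[1] = 1×3 + 1×1 = 4; c[2] = 1×3 = 3. Result coefficients: [1, 4, 3] → 1 + 4z + 3z^2

1 + 4z + 3z^2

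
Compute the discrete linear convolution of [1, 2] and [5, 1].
y[0] = 1×5 = 5; y[1] = 1×1 + 2×5 = 11; y[2] = 2×1 = 2

[5, 11, 2]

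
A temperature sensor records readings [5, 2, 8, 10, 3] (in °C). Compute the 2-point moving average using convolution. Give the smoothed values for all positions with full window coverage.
2-point moving average kernel = [1, 1]. Apply in 'valid' mode (full window coverage): avg[0] = (5 + 2) / 2 = 3.5; avg[1] = (2 + 8) / 2 = 5.0; avg[2] = (8 + 10) / 2 = 9.0; avg[3] = (10 + 3) / 2 = 6.5. Smoothed values: [3.5, 5.0, 9.0, 6.5]

[3.5, 5.0, 9.0, 6.5]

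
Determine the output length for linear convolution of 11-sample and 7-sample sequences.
Linear/full convolution length: m + n - 1 = 11 + 7 - 1 = 17

17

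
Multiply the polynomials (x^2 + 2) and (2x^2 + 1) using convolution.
Ascending coefficients: a = [2, 0, 1], b = [1, 0, 2]. c[0] = 2×1 = 2; c[1] = 2×0 + 0×1 = 0; c[2] = 2×2 + 0×0 + 1×1 = 5; c[3] = 0×2 + 1×0 = 0; c[4] = 1×2 = 2. Result coefficients: [2, 0, 5, 0, 2] → 2x^4 + 5x^2 + 2

2x^4 + 5x^2 + 2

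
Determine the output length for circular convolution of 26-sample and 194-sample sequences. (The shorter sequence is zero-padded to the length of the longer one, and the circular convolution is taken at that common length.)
Circular convolution (zero-padding the shorter input) has length max(m, n) = max(26, 194) = 194

194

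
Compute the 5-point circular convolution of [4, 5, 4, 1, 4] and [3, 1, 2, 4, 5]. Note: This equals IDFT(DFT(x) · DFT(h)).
Either evaluate y[k] = Σ_j x[j]·h[(k-j) mod 5] directly, or use IDFT(DFT(x) · DFT(h)). y[0] = 4×3 + 5×5 + 4×4 + 1×2 + 4×1 = 59; y[1] = 4×1 + 5×3 + 4×5 + 1×4 + 4×2 = 51; y[2] = 4×2 + 5×1 + 4×3 + 1×5 + 4×4 = 46; y[3] = 4×4 + 5×2 + 4×1 + 1×3 + 4×5 = 53; y[4] = 4×5 + 5×4 + 4×2 + 1×1 + 4×3 = 61. Result: [59, 51, 46, 53, 61]

[59, 51, 46, 53, 61]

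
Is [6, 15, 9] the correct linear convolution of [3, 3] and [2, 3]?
Recompute linear convolution of [3, 3] and [2, 3]: y[0] = 3×2 = 6; y[1] = 3×3 + 3×2 = 15; y[2] = 3×3 = 9 → [6, 15, 9]. Given [6, 15, 9] matches, so answer: Yes

Yes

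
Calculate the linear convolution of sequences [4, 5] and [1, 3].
y[0] = 4×1 = 4; y[1] = 4×3 + 5×1 = 17; y[2] = 5×3 = 15

[4, 17, 15]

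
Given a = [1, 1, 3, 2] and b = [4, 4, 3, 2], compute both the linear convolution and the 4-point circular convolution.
Linear: y_lin[0] = 1×4 = 4; y_lin[1] = 1×4 + 1×4 = 8; y_lin[2] = 1×3 + 1×4 + 3×4 = 19; y_lin[3] = 1×2 + 1×3 + 3×4 + 2×4 = 25; y_lin[4] = 1×2 + 3×3 + 2×4 = 19; y_lin[5] = 3×2 + 2×3 = 12; y_lin[6] = 2×2 = 4 → [4, 8, 19, 25, 19, 12, 4]. Circular (length 4): y[0] = 1×4 + 1×2 + 3×3 + 2×4 = 23; y[1] = 1×4 + 1×4 + 3×2 + 2×3 = 20; y[2] = 1×3 + 1×4 + 3×4 + 2×2 = 23; y[3] = 1×2 + 1×3 + 3×4 + 2×4 = 25 → [23, 20, 23, 25]

Linear: [4, 8, 19, 25, 19, 12, 4], Circular: [23, 20, 23, 25]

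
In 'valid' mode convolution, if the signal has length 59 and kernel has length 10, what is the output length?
'Valid' mode counts only positions where the kernel fully overlaps the signal: m - n + 1 = 59 - 10 + 1 = 50

50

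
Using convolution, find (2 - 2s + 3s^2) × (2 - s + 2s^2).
Ascending coefficients: a = [2, -2, 3], b = [2, -1, 2]. c[0] = 2×2 = 4; c[1] = 2×-1 + -2×2 = -6; c[2] = 2×2 + -2×-1 + 3×2 = 12; c[3] = -2×2 + 3×-1 = -7; c[4] = 3×2 = 6. Result coefficients: [4, -6, 12, -7, 6] → 4 - 6s + 12s^2 - 7s^3 + 6s^4

4 - 6s + 12s^2 - 7s^3 + 6s^4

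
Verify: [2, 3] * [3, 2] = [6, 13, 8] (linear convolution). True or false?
Recompute linear convolution of [2, 3] and [3, 2]: y[0] = 2×3 = 6; y[1] = 2×2 + 3×3 = 13; y[2] = 3×2 = 6 → [6, 13, 6]. Compare to given [6, 13, 8]: they differ at index 2: given 8, correct 6, so answer: No

No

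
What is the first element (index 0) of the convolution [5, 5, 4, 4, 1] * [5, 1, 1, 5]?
Use y[k] = Σ_i a[i]·b[k-i] at k=0. y[0] = 5×5 = 25

25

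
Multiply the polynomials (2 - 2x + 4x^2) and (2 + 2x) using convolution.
Ascending coefficients: a = [2, -2, 4], b = [2, 2]. c[0] = 2×2 = 4; c[1] = 2×2 + -2×2 = 0; c[2] = -2×2 + 4×2 = 4; c[3] = 4×2 = 8. Result coefficients: [4, 0, 4, 8] → 4 + 4x^2 + 8x^3

4 + 4x^2 + 8x^3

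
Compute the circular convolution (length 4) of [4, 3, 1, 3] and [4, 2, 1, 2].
Use y[k] = Σ_j x[j]·h[(k-j) mod 4]. y[0] = 4×4 + 3×2 + 1×1 + 3×2 = 29; y[1] = 4×2 + 3×4 + 1×2 + 3×1 = 25; y[2] = 4×1 + 3×2 + 1×4 + 3×2 = 20; y[3] = 4×2 + 3×1 + 1×2 + 3×4 = 25. Result: [29, 25, 20, 25]

[29, 25, 20, 25]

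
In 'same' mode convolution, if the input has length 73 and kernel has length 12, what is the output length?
'Same' mode returns an output with the same length as the input: 73

73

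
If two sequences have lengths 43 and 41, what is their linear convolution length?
Linear/full convolution length: m + n - 1 = 43 + 41 - 1 = 83

83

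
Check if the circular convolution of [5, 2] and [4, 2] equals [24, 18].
Recompute circular convolution of [5, 2] and [4, 2]: y[0] = 5×4 + 2×2 = 24; y[1] = 5×2 + 2×4 = 18 → [24, 18]. Given [24, 18] matches, so answer: Yes

Yes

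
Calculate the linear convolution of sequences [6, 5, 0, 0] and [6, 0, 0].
y[0] = 6×6 = 36; y[1] = 6×0 + 5×6 = 30; y[2] = 6×0 + 5×0 + 0×6 = 0; y[3] = 5×0 + 0×0 + 0×6 = 0; y[4] = 0×0 + 0×0 = 0; y[5] = 0×0 = 0

[36, 30, 0, 0, 0, 0]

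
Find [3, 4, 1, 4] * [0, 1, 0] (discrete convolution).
y[0] = 3×0 = 0; y[1] = 3×1 + 4×0 = 3; y[2] = 3×0 + 4×1 + 1×0 = 4; y[3] = 4×0 + 1×1 + 4×0 = 1; y[4] = 1×0 + 4×1 = 4; y[5] = 4×0 = 0

[0, 3, 4, 1, 4, 0]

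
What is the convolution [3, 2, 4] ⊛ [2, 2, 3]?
y[0] = 3×2 = 6; y[1] = 3×2 + 2×2 = 10; y[2] = 3×3 + 2×2 + 4×2 = 21; y[3] = 2×3 + 4×2 = 14; y[4] = 4×3 = 12

[6, 10, 21, 14, 12]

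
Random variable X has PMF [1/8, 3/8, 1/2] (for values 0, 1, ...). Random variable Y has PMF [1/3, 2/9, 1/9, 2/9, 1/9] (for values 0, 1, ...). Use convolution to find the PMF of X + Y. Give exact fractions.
P(X+Y=k) = Σ_i P(X=i)·P(Y=k-i) — a convolution of [1/8, 3/8, 1/2] and [1/3, 2/9, 1/9, 2/9, 1/9]. P(X+Y=0) = (1/8)×(1/3) = 1/24; P(X+Y=1) = (1/8)×(2/9) + (3/8)×(1/3) = 1/36 + 1/8 = 11/72; P(X+Y=2) = (1/8)×(1/9) + (3/8)×(2/9) + (1/2)×(1/3) = 1/72 + 1/12 + 1/6 = 19/72; P(X+Y=3) = (1/8)×(2/9) + (3/8)×(1/9) + (1/2)×(2/9) = 1/36 + 1/24 + 1/9 = 13/72; P(X+Y=4) = (1/8)×(1/9) + (3/8)×(2/9) + (1/2)×(1/9) = 1/72 + 1/12 + 1/18 = 11/72; P(X+Y=5) = (3/8)×(1/9) + (1/2)×(2/9) = 1/24 + 1/9 = 11/72; P(X+Y=6) = (1/2)×(1/9) = 1/18. PMF: [1/24, 11/72, 19/72, 13/72, 11/72, 11/72, 1/18] (sums to 1 ✓)

[1/24, 11/72, 19/72, 13/72, 11/72, 11/72, 1/18]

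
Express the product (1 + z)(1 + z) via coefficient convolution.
Ascending coefficients: a = [1, 1], b = [1, 1]. c[0] = 1×1 = 1; c[1] = 1×1 + 1×1 = 2; c[2] = 1×1 = 1. Result coefficients: [1, 2, 1] → 1 + 2z + z^2

1 + 2z + z^2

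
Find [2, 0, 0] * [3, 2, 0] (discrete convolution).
y[0] = 2×3 = 6; y[1] = 2×2 + 0×3 = 4; y[2] = 2×0 + 0×2 + 0×3 = 0; y[3] = 0×0 + 0×2 = 0; y[4] = 0×0 = 0

[6, 4, 0, 0, 0]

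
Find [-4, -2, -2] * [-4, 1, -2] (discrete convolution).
y[0] = -4×-4 = 16; y[1] = -4×1 + -2×-4 = 4; y[2] = -4×-2 + -2×1 + -2×-4 = 14; y[3] = -2×-2 + -2×1 = 2; y[4] = -2×-2 = 4

[16, 4, 14, 2, 4]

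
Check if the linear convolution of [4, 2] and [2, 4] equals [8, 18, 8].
Recompute linear convolution of [4, 2] and [2, 4]: y[0] = 4×2 = 8; y[1] = 4×4 + 2×2 = 20; y[2] = 2×4 = 8 → [8, 20, 8]. Compare to given [8, 18, 8]: they differ at index 1: given 18, correct 20, so answer: No

No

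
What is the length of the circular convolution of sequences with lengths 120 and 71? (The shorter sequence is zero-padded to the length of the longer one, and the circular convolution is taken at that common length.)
Circular convolution (zero-padding the shorter input) has length max(m, n) = max(120, 71) = 120

120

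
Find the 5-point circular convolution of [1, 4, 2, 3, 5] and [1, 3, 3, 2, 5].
Use y[k] = Σ_j x[j]·h[(k-j) mod 5]. y[0] = 1×1 + 4×5 + 2×2 + 3×3 + 5×3 = 49; y[1] = 1×3 + 4×1 + 2×5 + 3×2 + 5×3 = 38; y[2] = 1×3 + 4×3 + 2×1 + 3×5 + 5×2 = 42; y[3] = 1×2 + 4×3 + 2×3 + 3×1 + 5×5 = 48; y[4] = 1×5 + 4×2 + 2×3 + 3×3 + 5×1 = 33. Result: [49, 38, 42, 48, 33]

[49, 38, 42, 48, 33]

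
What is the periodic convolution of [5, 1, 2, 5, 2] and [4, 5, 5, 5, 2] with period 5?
Use y[k] = Σ_j u[j]·v[(k-j) mod 5]. y[0] = 5×4 + 1×2 + 2×5 + 5×5 + 2×5 = 67; y[1] = 5×5 + 1×4 + 2×2 + 5×5 + 2×5 = 68; y[2] = 5×5 + 1×5 + 2×4 + 5×2 + 2×5 = 58; y[3] = 5×5 + 1×5 + 2×5 + 5×4 + 2×2 = 64; y[4] = 5×2 + 1×5 + 2×5 + 5×5 + 2×4 = 58. Result: [67, 68, 58, 64, 58]

[67, 68, 58, 64, 58]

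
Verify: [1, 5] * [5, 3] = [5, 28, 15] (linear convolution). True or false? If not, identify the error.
Recompute linear convolution of [1, 5] and [5, 3]: y[0] = 1×5 = 5; y[1] = 1×3 + 5×5 = 28; y[2] = 5×3 = 15 → [5, 28, 15]. Given [5, 28, 15] matches, so answer: Yes

Yes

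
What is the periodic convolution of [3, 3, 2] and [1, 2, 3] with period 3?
Use y[k] = Σ_j u[j]·v[(k-j) mod 3]. y[0] = 3×1 + 3×3 + 2×2 = 16; y[1] = 3×2 + 3×1 + 2×3 = 15; y[2] = 3×3 + 3×2 + 2×1 = 17. Result: [16, 15, 17]

[16, 15, 17]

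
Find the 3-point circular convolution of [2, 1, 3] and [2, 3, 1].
Use y[k] = Σ_j u[j]·v[(k-j) mod 3]. y[0] = 2×2 + 1×1 + 3×3 = 14; y[1] = 2×3 + 1×2 + 3×1 = 11; y[2] = 2×1 + 1×3 + 3×2 = 11. Result: [14, 11, 11]

[14, 11, 11]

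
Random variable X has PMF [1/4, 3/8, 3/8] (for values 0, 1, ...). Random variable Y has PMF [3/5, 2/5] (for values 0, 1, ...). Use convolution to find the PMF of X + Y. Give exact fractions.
P(X+Y=k) = Σ_i P(X=i)·P(Y=k-i) — a convolution of [1/4, 3/8, 3/8] and [3/5, 2/5]. P(X+Y=0) = (1/4)×(3/5) = 3/20; P(X+Y=1) = (1/4)×(2/5) + (3/8)×(3/5) = 1/10 + 9/40 = 13/40; P(X+Y=2) = (3/8)×(2/5) + (3/8)×(3/5) = 3/20 + 9/40 = 3/8; P(X+Y=3) = (3/8)×(2/5) = 3/20. PMF: [3/20, 13/40, 3/8, 3/20] (sums to 1 ✓)

[3/20, 13/40, 3/8, 3/20]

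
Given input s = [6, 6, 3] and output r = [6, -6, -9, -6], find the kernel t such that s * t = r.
Output length 4 = len(s) + len(t) - 1 ⇒ len(t) = 2. Solve t forward using t[k] = (r[k] - Σ_{i≥1} s[i]·t[k-i]) / s[0]: t[0] = r[0] / s[0] = 6 / 6 = 1; t[1] = (r[1] - 6×1) / s[0] = (-6 - 6×1) / 6 = -2. So t = [1, -2]. Forward-check [6, 6, 3] * [1, -2]: r[0] = 6×1 = 6; r[1] = 6×-2 + 6×1 = -6; r[2] = 6×-2 + 3×1 = -9; r[3] = 3×-2 = -6 → [6, -6, -9, -6] ✓

[1, -2]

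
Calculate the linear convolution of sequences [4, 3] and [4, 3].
y[0] = 4×4 = 16; y[1] = 4×3 + 3×4 = 24; y[2] = 3×3 = 9

[16, 24, 9]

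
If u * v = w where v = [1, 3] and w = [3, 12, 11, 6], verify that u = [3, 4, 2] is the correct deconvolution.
Forward-compute [3, 4, 2] * [1, 3]: w[0] = 3×1 = 3; w[1] = 3×3 + 4×1 = 13; w[2] = 4×3 + 2×1 = 14; w[3] = 2×3 = 6 → [3, 13, 14, 6]. Does not match given w = [3, 12, 11, 6].

Not verified. [3, 4, 2] * [1, 3] = [3, 13, 14, 6], which differs from [3, 12, 11, 6] at index 1.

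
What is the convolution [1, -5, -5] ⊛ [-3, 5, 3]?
y[0] = 1×-3 = -3; y[1] = 1×5 + -5×-3 = 20; y[2] = 1×3 + -5×5 + -5×-3 = -7; y[3] = -5×3 + -5×5 = -40; y[4] = -5×3 = -15

[-3, 20, -7, -40, -15]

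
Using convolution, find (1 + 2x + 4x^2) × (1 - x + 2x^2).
Ascending coefficients: a = [1, 2, 4], b = [1, -1, 2]. c[0] = 1×1 = 1; c[1] = 1×-1 + 2×1 = 1; c[2] = 1×2 + 2×-1 + 4×1 = 4; c[3] = 2×2 + 4×-1 = 0; c[4] = 4×2 = 8. Result coefficients: [1, 1, 4, 0, 8] → 1 + x + 4x^2 + 8x^4

1 + x + 4x^2 + 8x^4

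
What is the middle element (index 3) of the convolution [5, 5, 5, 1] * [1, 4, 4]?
Use y[k] = Σ_i a[i]·b[k-i] at k=3. y[3] = 5×4 + 5×4 + 1×1 = 41

41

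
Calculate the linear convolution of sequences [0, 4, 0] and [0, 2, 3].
y[0] = 0×0 = 0; y[1] = 0×2 + 4×0 = 0; y[2] = 0×3 + 4×2 + 0×0 = 8; y[3] = 4×3 + 0×2 = 12; y[4] = 0×3 = 0

[0, 0, 8, 12, 0]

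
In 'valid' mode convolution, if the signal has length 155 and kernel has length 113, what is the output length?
'Valid' mode counts only positions where the kernel fully overlaps the signal: m - n + 1 = 155 - 113 + 1 = 43

43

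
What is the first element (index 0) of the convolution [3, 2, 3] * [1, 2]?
Use y[k] = Σ_i a[i]·b[k-i] at k=0. y[0] = 3×1 = 3

3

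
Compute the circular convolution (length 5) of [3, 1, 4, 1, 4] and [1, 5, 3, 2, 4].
Use y[k] = Σ_j x[j]·h[(k-j) mod 5]. y[0] = 3×1 + 1×4 + 4×2 + 1×3 + 4×5 = 38; y[1] = 3×5 + 1×1 + 4×4 + 1×2 + 4×3 = 46; y[2] = 3×3 + 1×5 + 4×1 + 1×4 + 4×2 = 30; y[3] = 3×2 + 1×3 + 4×5 + 1×1 + 4×4 = 46; y[4] = 3×4 + 1×2 + 4×3 + 1×5 + 4×1 = 35. Result: [38, 46, 30, 46, 35]

[38, 46, 30, 46, 35]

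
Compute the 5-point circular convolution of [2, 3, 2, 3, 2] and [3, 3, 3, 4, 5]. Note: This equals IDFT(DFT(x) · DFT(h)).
Either evaluate y[k] = Σ_j x[j]·h[(k-j) mod 5] directly, or use IDFT(DFT(x) · DFT(h)). y[0] = 2×3 + 3×5 + 2×4 + 3×3 + 2×3 = 44; y[1] = 2×3 + 3×3 + 2×5 + 3×4 + 2×3 = 43; y[2] = 2×3 + 3×3 + 2×3 + 3×5 + 2×4 = 44; y[3] = 2×4 + 3×3 + 2×3 + 3×3 + 2×5 = 42; y[4] = 2×5 + 3×4 + 2×3 + 3×3 + 2×3 = 43. Result: [44, 43, 44, 42, 43]

[44, 43, 44, 42, 43]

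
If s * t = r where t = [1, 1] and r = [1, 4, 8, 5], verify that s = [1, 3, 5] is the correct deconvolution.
Forward-compute [1, 3, 5] * [1, 1]: r[0] = 1×1 = 1; r[1] = 1×1 + 3×1 = 4; r[2] = 3×1 + 5×1 = 8; r[3] = 5×1 = 5 → [1, 4, 8, 5]. Matches given r = [1, 4, 8, 5], so verified.

Verified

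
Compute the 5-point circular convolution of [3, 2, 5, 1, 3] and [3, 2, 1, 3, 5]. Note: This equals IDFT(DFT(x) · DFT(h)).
Either evaluate y[k] = Σ_j x[j]·h[(k-j) mod 5] directly, or use IDFT(DFT(x) · DFT(h)). y[0] = 3×3 + 2×5 + 5×3 + 1×1 + 3×2 = 41; y[1] = 3×2 + 2×3 + 5×5 + 1×3 + 3×1 = 43; y[2] = 3×1 + 2×2 + 5×3 + 1×5 + 3×3 = 36; y[3] = 3×3 + 2×1 + 5×2 + 1×3 + 3×5 = 39; y[4] = 3×5 + 2×3 + 5×1 + 1×2 + 3×3 = 37. Result: [41, 43, 36, 39, 37]

[41, 43, 36, 39, 37]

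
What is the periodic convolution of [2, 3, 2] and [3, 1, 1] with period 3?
Use y[k] = Σ_j u[j]·v[(k-j) mod 3]. y[0] = 2×3 + 3×1 + 2×1 = 11; y[1] = 2×1 + 3×3 + 2×1 = 13; y[2] = 2×1 + 3×1 + 2×3 = 11. Result: [11, 13, 11]

[11, 13, 11]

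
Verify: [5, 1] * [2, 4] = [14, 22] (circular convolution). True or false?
Recompute circular convolution of [5, 1] and [2, 4]: y[0] = 5×2 + 1×4 = 14; y[1] = 5×4 + 1×2 = 22 → [14, 22]. Given [14, 22] matches, so answer: Yes

Yes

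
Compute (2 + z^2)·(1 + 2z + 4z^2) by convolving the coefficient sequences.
Ascending coefficients: a = [2, 0, 1], b = [1, 2, 4]. c[0] = 2×1 = 2; c[1] = 2×2 + 0×1 = 4; c[2] = 2×4 + 0×2 + 1×1 = 9; c[3] = 0×4 + 1×2 = 2; c[4] = 1×4 = 4. Result coefficients: [2, 4, 9, 2, 4] → 2 + 4z + 9z^2 + 2z^3 + 4z^4

2 + 4z + 9z^2 + 2z^3 + 4z^4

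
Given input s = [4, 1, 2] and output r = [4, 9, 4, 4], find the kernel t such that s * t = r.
Output length 4 = len(s) + len(t) - 1 ⇒ len(t) = 2. Solve t forward using t[k] = (r[k] - Σ_{i≥1} s[i]·t[k-i]) / s[0]: t[0] = r[0] / s[0] = 4 / 4 = 1; t[1] = (r[1] - 1×1) / s[0] = (9 - 1×1) / 4 = 2. So t = [1, 2]. Forward-check [4, 1, 2] * [1, 2]: r[0] = 4×1 = 4; r[1] = 4×2 + 1×1 = 9; r[2] = 1×2 + 2×1 = 4; r[3] = 2×2 = 4 → [4, 9, 4, 4] ✓

[1, 2]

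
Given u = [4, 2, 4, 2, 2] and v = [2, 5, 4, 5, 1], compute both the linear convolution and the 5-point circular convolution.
Linear: y_lin[0] = 4×2 = 8; y_lin[1] = 4×5 + 2×2 = 24; y_lin[2] = 4×4 + 2×5 + 4×2 = 34; y_lin[3] = 4×5 + 2×4 + 4×5 + 2×2 = 52; y_lin[4] = 4×1 + 2×5 + 4×4 + 2×5 + 2×2 = 44; y_lin[5] = 2×1 + 4×5 + 2×4 + 2×5 = 40; y_lin[6] = 4×1 + 2×5 + 2×4 = 22; y_lin[7] = 2×1 + 2×5 = 12; y_lin[8] = 2×1 = 2 → [8, 24, 34, 52, 44, 40, 22, 12, 2]. Circular (length 5): y[0] = 4×2 + 2×1 + 4×5 + 2×4 + 2×5 = 48; y[1] = 4×5 + 2×2 + 4×1 + 2×5 + 2×4 = 46; y[2] = 4×4 + 2×5 + 4×2 + 2×1 + 2×5 = 46; y[3] = 4×5 + 2×4 + 4×5 + 2×2 + 2×1 = 54; y[4] = 4×1 + 2×5 + 4×4 + 2×5 + 2×2 = 44 → [48, 46, 46, 54, 44]

Linear: [8, 24, 34, 52, 44, 40, 22, 12, 2], Circular: [48, 46, 46, 54, 44]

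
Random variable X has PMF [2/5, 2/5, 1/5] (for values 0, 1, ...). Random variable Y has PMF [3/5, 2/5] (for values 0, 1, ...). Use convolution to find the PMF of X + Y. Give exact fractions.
P(X+Y=k) = Σ_i P(X=i)·P(Y=k-i) — a convolution of [2/5, 2/5, 1/5] and [3/5, 2/5]. P(X+Y=0) = (2/5)×(3/5) = 6/25; P(X+Y=1) = (2/5)×(2/5) + (2/5)×(3/5) = 4/25 + 6/25 = 2/5; P(X+Y=2) = (2/5)×(2/5) + (1/5)×(3/5) = 4/25 + 3/25 = 7/25; P(X+Y=3) = (1/5)×(2/5) = 2/25. PMF: [6/25, 2/5, 7/25, 2/25] (sums to 1 ✓)

[6/25, 2/5, 7/25, 2/25]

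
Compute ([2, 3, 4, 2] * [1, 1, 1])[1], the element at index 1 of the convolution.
Use y[k] = Σ_i a[i]·b[k-i] at k=1. y[1] = 2×1 + 3×1 = 5

5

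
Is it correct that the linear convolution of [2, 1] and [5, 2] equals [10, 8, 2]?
Recompute linear convolution of [2, 1] and [5, 2]: y[0] = 2×5 = 10; y[1] = 2×2 + 1×5 = 9; y[2] = 1×2 = 2 → [10, 9, 2]. Compare to given [10, 8, 2]: they differ at index 1: given 8, correct 9, so answer: No

No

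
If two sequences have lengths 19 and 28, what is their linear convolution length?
Linear/full convolution length: m + n - 1 = 19 + 28 - 1 = 46

46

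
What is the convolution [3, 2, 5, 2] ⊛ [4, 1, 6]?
y[0] = 3×4 = 12; y[1] = 3×1 + 2×4 = 11; y[2] = 3×6 + 2×1 + 5×4 = 40; y[3] = 2×6 + 5×1 + 2×4 = 25; y[4] = 5×6 + 2×1 = 32; y[5] = 2×6 = 12

[12, 11, 40, 25, 32, 12]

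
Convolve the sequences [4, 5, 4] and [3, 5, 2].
y[0] = 4×3 = 12; y[1] = 4×5 + 5×3 = 35; y[2] = 4×2 + 5×5 + 4×3 = 45; y[3] = 5×2 + 4×5 = 30; y[4] = 4×2 = 8

[12, 35, 45, 30, 8]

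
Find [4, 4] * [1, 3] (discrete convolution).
y[0] = 4×1 = 4; y[1] = 4×3 + 4×1 = 16; y[2] = 4×3 = 12

[4, 16, 12]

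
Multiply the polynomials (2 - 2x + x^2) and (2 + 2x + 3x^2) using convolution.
Ascending coefficients: a = [2, -2, 1], b = [2, 2, 3]. c[0] = 2×2 = 4; c[1] = 2×2 + -2×2 = 0; c[2] = 2×3 + -2×2 + 1×2 = 4; c[3] = -2×3 + 1×2 = -4; c[4] = 1×3 = 3. Result coefficients: [4, 0, 4, -4, 3] → 4 + 4x^2 - 4x^3 + 3x^4

4 + 4x^2 - 4x^3 + 3x^4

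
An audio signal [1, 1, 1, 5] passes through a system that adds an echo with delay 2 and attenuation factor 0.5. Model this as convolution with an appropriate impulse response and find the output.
Direct-path + delayed-attenuated-path model → impulse response h = [1, 0, 0.5] (1 at lag 0, 0.5 at lag 2). Output y[n] = x[n] + 0.5·x[n - 2] (with x[n] = 0 outside 0..3): y[0] = 1 + 0.5×0 = 1; y[1] = 1 + 0.5×0 = 1; y[2] = 1 + 0.5×1 = 1.5; y[3] = 5 + 0.5×1 = 5.5; y[4] = 0 + 0.5×1 = 0.5; y[5] = 0 + 0.5×5 = 2.5. So y = [1, 1, 1.5, 5.5, 0.5, 2.5]

[1, 1, 1.5, 5.5, 0.5, 2.5]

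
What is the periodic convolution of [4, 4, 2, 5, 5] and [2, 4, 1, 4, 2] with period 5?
Use y[k] = Σ_j u[j]·v[(k-j) mod 5]. y[0] = 4×2 + 4×2 + 2×4 + 5×1 + 5×4 = 49; y[1] = 4×4 + 4×2 + 2×2 + 5×4 + 5×1 = 53; y[2] = 4×1 + 4×4 + 2×2 + 5×2 + 5×4 = 54; y[3] = 4×4 + 4×1 + 2×4 + 5×2 + 5×2 = 48; y[4] = 4×2 + 4×4 + 2×1 + 5×4 + 5×2 = 56. Result: [49, 53, 54, 48, 56]

[49, 53, 54, 48, 56]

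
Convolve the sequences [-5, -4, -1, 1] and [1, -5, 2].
y[0] = -5×1 = -5; y[1] = -5×-5 + -4×1 = 21; y[2] = -5×2 + -4×-5 + -1×1 = 9; y[3] = -4×2 + -1×-5 + 1×1 = -2; y[4] = -1×2 + 1×-5 = -7; y[5] = 1×2 = 2

[-5, 21, 9, -2, -7, 2]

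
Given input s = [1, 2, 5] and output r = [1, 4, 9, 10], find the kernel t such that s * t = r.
Output length 4 = len(s) + len(t) - 1 ⇒ len(t) = 2. Solve t forward using t[k] = (r[k] - Σ_{i≥1} s[i]·t[k-i]) / s[0]: t[0] = r[0] / s[0] = 1 / 1 = 1; t[1] = (r[1] - 2×1) / s[0] = (4 - 2×1) / 1 = 2. So t = [1, 2]. Forward-check [1, 2, 5] * [1, 2]: r[0] = 1×1 = 1; r[1] = 1×2 + 2×1 = 4; r[2] = 2×2 + 5×1 = 9; r[3] = 5×2 = 10 → [1, 4, 9, 10] ✓

[1, 2]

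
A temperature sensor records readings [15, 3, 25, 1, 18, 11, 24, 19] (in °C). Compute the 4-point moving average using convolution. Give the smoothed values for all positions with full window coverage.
4-point moving average kernel = [1, 1, 1, 1]. Apply in 'valid' mode (full window coverage): avg[0] = (15 + 3 + 25 + 1) / 4 = 11.0; avg[1] = (3 + 25 + 1 + 18) / 4 = 11.75; avg[2] = (25 + 1 + 18 + 11) / 4 = 13.75; avg[3] = (1 + 18 + 11 + 24) / 4 = 13.5; avg[4] = (18 + 11 + 24 + 19) / 4 = 18.0. Smoothed values: [11.0, 11.75, 13.75, 13.5, 18.0]

[11.0, 11.75, 13.75, 13.5, 18.0]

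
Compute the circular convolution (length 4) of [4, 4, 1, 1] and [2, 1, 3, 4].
Use y[k] = Σ_j u[j]·v[(k-j) mod 4]. y[0] = 4×2 + 4×4 + 1×3 + 1×1 = 28; y[1] = 4×1 + 4×2 + 1×4 + 1×3 = 19; y[2] = 4×3 + 4×1 + 1×2 + 1×4 = 22; y[3] = 4×4 + 4×3 + 1×1 + 1×2 = 31. Result: [28, 19, 22, 31]

[28, 19, 22, 31]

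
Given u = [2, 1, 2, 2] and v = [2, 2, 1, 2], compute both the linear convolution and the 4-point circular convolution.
Linear: y_lin[0] = 2×2 = 4; y_lin[1] = 2×2 + 1×2 = 6; y_lin[2] = 2×1 + 1×2 + 2×2 = 8; y_lin[3] = 2×2 + 1×1 + 2×2 + 2×2 = 13; y_lin[4] = 1×2 + 2×1 + 2×2 = 8; y_lin[5] = 2×2 + 2×1 = 6; y_lin[6] = 2×2 = 4 → [4, 6, 8, 13, 8, 6, 4]. Circular (length 4): y[0] = 2×2 + 1×2 + 2×1 + 2×2 = 12; y[1] = 2×2 + 1×2 + 2×2 + 2×1 = 12; y[2] = 2×1 + 1×2 + 2×2 + 2×2 = 12; y[3] = 2×2 + 1×1 + 2×2 + 2×2 = 13 → [12, 12, 12, 13]

Linear: [4, 6, 8, 13, 8, 6, 4], Circular: [12, 12, 12, 13]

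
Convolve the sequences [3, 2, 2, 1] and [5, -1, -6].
y[0] = 3×5 = 15; y[1] = 3×-1 + 2×5 = 7; y[2] = 3×-6 + 2×-1 + 2×5 = -10; y[3] = 2×-6 + 2×-1 + 1×5 = -9; y[4] = 2×-6 + 1×-1 = -13; y[5] = 1×-6 = -6

[15, 7, -10, -9, -13, -6]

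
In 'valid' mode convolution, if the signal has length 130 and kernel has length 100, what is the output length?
'Valid' mode counts only positions where the kernel fully overlaps the signal: m - n + 1 = 130 - 100 + 1 = 31

31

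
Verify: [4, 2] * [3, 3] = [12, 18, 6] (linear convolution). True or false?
Recompute linear convolution of [4, 2] and [3, 3]: y[0] = 4×3 = 12; y[1] = 4×3 + 2×3 = 18; y[2] = 2×3 = 6 → [12, 18, 6]. Given [12, 18, 6] matches, so answer: Yes

Yes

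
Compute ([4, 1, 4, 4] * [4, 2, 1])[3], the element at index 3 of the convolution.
Use y[k] = Σ_i a[i]·b[k-i] at k=3. y[3] = 1×1 + 4×2 + 4×4 = 25

25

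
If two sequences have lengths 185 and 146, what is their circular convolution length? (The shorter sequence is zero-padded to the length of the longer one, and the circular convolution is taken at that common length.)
Circular convolution (zero-padding the shorter input) has length max(m, n) = max(185, 146) = 185

185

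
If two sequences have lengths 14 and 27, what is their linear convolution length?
Linear/full convolution length: m + n - 1 = 14 + 27 - 1 = 40

40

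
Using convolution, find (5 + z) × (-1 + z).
Ascending coefficients: a = [5, 1], b = [-1, 1]. c[0] = 5×-1 = -5; c[1] = 5×1 + 1×-1 = 4; c[2] = 1×1 = 1. Result coefficients: [-5, 4, 1] → -5 + 4z + z^2

-5 + 4z + z^2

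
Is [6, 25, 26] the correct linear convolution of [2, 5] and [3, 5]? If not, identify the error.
Recompute linear convolution of [2, 5] and [3, 5]: y[0] = 2×3 = 6; y[1] = 2×5 + 5×3 = 25; y[2] = 5×5 = 25 → [6, 25, 25]. Compare to given [6, 25, 26]: they differ at index 2: given 26, correct 25, so answer: No

No. Error at index 2: given 26, correct 25.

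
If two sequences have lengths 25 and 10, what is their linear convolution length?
Linear/full convolution length: m + n - 1 = 25 + 10 - 1 = 34

34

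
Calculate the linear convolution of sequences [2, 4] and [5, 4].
y[0] = 2×5 = 10; y[1] = 2×4 + 4×5 = 28; y[2] = 4×4 = 16

[10, 28, 16]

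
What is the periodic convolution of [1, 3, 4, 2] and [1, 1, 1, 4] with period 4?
Use y[k] = Σ_j x[j]·h[(k-j) mod 4]. y[0] = 1×1 + 3×4 + 4×1 + 2×1 = 19; y[1] = 1×1 + 3×1 + 4×4 + 2×1 = 22; y[2] = 1×1 + 3×1 + 4×1 + 2×4 = 16; y[3] = 1×4 + 3×1 + 4×1 + 2×1 = 13. Result: [19, 22, 16, 13]

[19, 22, 16, 13]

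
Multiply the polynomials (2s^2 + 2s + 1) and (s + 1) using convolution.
Ascending coefficients: a = [1, 2, 2], b = [1, 1]. c[0] = 1×1 = 1; c[1] = 1×1 + 2×1 = 3; c[2] = 2×1 + 2×1 = 4; c[3] = 2×1 = 2. Result coefficients: [1, 3, 4, 2] → 2s^3 + 4s^2 + 3s + 1

2s^3 + 4s^2 + 3s + 1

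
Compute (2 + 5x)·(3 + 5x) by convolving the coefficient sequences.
Ascending coefficients: a = [2, 5], b = [3, 5]. c[0] = 2×3 = 6; c[1] = 2×5 + 5×3 = 25; c[2] = 5×5 = 25. Result coefficients: [6, 25, 25] → 6 + 25x + 25x^2

6 + 25x + 25x^2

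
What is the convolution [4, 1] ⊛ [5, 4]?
y[0] = 4×5 = 20; y[1] = 4×4 + 1×5 = 21; y[2] = 1×4 = 4

[20, 21, 4]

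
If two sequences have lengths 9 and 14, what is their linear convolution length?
Linear/full convolution length: m + n - 1 = 9 + 14 - 1 = 22

22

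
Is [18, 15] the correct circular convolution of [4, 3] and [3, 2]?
Recompute circular convolution of [4, 3] and [3, 2]: y[0] = 4×3 + 3×2 = 18; y[1] = 4×2 + 3×3 = 17 → [18, 17]. Compare to given [18, 15]: they differ at index 1: given 15, correct 17, so answer: No

No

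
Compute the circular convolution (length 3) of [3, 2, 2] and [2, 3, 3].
Use y[k] = Σ_j f[j]·g[(k-j) mod 3]. y[0] = 3×2 + 2×3 + 2×3 = 18; y[1] = 3×3 + 2×2 + 2×3 = 19; y[2] = 3×3 + 2×3 + 2×2 = 19. Result: [18, 19, 19]

[18, 19, 19]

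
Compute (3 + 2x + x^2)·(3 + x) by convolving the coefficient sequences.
Ascending coefficients: a = [3, 2, 1], b = [3, 1]. c[0] = 3×3 = 9; c[1] = 3×1 + 2×3 = 9; c[2] = 2×1 + 1×3 = 5; c[3] = 1×1 = 1. Result coefficients: [9, 9, 5, 1] → 9 + 9x + 5x^2 + x^3

9 + 9x + 5x^2 + x^3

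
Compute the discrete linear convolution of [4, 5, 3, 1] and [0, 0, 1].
y[0] = 4×0 = 0; y[1] = 4×0 + 5×0 = 0; y[2] = 4×1 + 5×0 + 3×0 = 4; y[3] = 5×1 + 3×0 + 1×0 = 5; y[4] = 3×1 + 1×0 = 3; y[5] = 1×1 = 1

[0, 0, 4, 5, 3, 1]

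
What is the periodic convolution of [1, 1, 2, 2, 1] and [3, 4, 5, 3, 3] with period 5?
Use y[k] = Σ_j u[j]·v[(k-j) mod 5]. y[0] = 1×3 + 1×3 + 2×3 + 2×5 + 1×4 = 26; y[1] = 1×4 + 1×3 + 2×3 + 2×3 + 1×5 = 24; y[2] = 1×5 + 1×4 + 2×3 + 2×3 + 1×3 = 24; y[3] = 1×3 + 1×5 + 2×4 + 2×3 + 1×3 = 25; y[4] = 1×3 + 1×3 + 2×5 + 2×4 + 1×3 = 27. Result: [26, 24, 24, 25, 27]

[26, 24, 24, 25, 27]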